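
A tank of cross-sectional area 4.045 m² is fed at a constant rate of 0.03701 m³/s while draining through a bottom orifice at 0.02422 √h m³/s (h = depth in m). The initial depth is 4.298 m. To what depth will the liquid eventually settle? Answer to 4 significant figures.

2.335 m

Mass balance (ρ constant): A dh/dt = Q_in − 0.02422 √h. At steady state dh/dt = 0:
Q_in = 0.02422 √h_ss ⇒ √h_ss = 0.03701/0.02422 = 1.52808.
h_ss = 1.52808² = 2.33502 m. (Since h₀ = 4.298 m > h_ss, the level will fall toward this value.)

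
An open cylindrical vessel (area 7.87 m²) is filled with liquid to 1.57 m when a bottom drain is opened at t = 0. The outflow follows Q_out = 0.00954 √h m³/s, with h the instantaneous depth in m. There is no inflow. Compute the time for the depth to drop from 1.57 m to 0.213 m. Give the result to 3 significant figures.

With no inflow, A dh/dt = −0.00954 √h.
Separate and integrate: 2(√h − √h₀) = −(0.00954/A) t.
t = 2A(√h₀ − √h)/0.00954 = 2·7.87·(√1.57 − √0.213)/0.00954
  = 15.740 × (1.2530 − 0.46152) / 0.00954 = 1305.9 s.

1310 s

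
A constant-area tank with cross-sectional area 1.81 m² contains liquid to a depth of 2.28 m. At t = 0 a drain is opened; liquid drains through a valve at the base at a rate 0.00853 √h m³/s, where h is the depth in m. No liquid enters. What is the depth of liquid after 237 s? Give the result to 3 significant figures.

A dh/dt = −Q_out = −0.00853 √h.
∫ h^(−1/2) dh = −(0.00853/A) ∫ dt, giving 2√h = 2√h₀ − (0.00853/A) t.
√h = √2.28 − 0.00853·237/(2·1.81) = 1.5100 − 0.55846 = 0.95151.
h = 0.95151² = 0.90537 m.

0.905 m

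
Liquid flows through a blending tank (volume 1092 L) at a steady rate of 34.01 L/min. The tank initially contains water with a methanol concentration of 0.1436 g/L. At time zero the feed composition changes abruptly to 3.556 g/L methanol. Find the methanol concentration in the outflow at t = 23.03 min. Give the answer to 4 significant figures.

1.890 g/L

Accumulation = in − out for the solute gives V dC/dt = Q(C_in − C).
Rewrite as dC/dt + C/τ = C_in/τ, τ = V/Q = 32.1082 min.
Integrating: C(t) = C_in + (C₀ − C_in) e^(−t/τ).
C(23.03) = 3.556 + (0.1436 − 3.556)·e^(−23.03/32.1082) = 3.556 + (-3.41240)·0.488087 = 1.89045 g/L.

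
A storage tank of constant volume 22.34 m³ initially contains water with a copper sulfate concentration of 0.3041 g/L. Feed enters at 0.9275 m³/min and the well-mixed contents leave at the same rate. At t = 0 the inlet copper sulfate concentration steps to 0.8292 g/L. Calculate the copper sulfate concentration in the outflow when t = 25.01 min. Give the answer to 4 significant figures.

0.6433 g/L

Unsteady species balance (constant V, well mixed): V dC/dt = Q(C_in − C).
Rewrite as dC/dt + C/τ = C_in/τ, τ = V/Q = 24.0863 min.
Integrating: C(t) = C_in + (C₀ − C_in) e^(−t/τ).
C(25.01) = 0.8292 + (0.3041 − 0.8292)·e^(−25.01/24.0863) = 0.8292 + (-0.525100)·0.354038 = 0.643295 g/L.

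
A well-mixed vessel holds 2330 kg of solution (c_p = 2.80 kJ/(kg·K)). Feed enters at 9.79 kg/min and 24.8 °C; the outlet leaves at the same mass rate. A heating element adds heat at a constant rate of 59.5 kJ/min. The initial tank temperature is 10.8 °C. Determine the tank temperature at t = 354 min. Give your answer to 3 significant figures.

23.3 °C

M c_p dT/dt = ṁ c_p (T_in − T) + Q̇.
τ = M/ṁ = 238.00 min; T_ss = T_in + Q̇/(ṁ c_p) = 24.8 + 59.5/(9.79·2.80) = 26.971 °C.
Solution: T(t) = T_ss + (T₀ − T_ss) e^(−t/τ).
T(354) = 26.971 + (-16.171)·e^(−354/238.00) = 26.971 + (-16.171)·0.22596 = 23.317 °C.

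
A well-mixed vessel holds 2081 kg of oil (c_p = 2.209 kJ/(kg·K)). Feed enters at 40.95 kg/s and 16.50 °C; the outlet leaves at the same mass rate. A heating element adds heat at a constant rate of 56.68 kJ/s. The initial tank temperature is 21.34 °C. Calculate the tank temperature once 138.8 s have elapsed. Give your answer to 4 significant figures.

17.40 °C

First-law balance (no shaft work): M c_p dT/dt = ṁ c_p (T_in − T) + 56.68.
Rearrange: dT/dt = (T_ss − T)/τ with τ = M/ṁ = 50.8181 s and T_ss = T_in + Q̇/(ṁ c_p) = 17.1266 °C.
This is linear first-order; T(t) = T_ss + (T₀ − T_ss) e^(−t/τ).
T(138.8) = 17.1266 + (4.21341)·e^(−138.8/50.8181) = 17.1266 + (4.21341)·0.0651338 = 17.4010 °C.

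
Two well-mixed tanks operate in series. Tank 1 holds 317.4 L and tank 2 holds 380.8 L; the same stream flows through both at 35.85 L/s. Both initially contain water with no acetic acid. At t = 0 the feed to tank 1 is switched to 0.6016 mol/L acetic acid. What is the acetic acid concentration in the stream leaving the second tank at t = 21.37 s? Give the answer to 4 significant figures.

0.3878 mol/L

Species balance on tank i: dCᵢ/dt = (Cᵢ₋₁ − Cᵢ)/τᵢ with τᵢ = Vᵢ/Q.
τ₁ = 317.4/35.85 = 8.85356 s; τ₂ = 380.8/35.85 = 10.6220 s.
Solving the cascade with C₁(0)=C₂(0)=0 gives C₂(t) = C_in[1 − (τ₁ e^(−t/τ₁) − τ₂ e^(−t/τ₂))/(τ₁ − τ₂)].
At t = 21.37: e^(−t/τ₁) = 0.0894819, e^(−t/τ₂) = 0.133740.
C₂ = 0.6016·[1 − (8.85356·0.0894819 − 10.6220·0.133740)/(-1.76848)] = 0.6016·0.644688 = 0.387844 mol/L.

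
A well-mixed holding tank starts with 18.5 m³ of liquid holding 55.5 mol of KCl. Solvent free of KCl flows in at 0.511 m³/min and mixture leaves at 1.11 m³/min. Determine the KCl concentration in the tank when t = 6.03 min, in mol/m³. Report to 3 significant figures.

2.49 mol/m³

Let m(t) be the amount of KCl. Volume: V(t) = V₀ + (Q_in − Q_out) t = 18.5 − 0.59900 t; V(6.03) = 14.888 m³.
Solute balance: dm/dt = 0 − Q_out C = −Q_out m/V(t).
dm/m = −Q_out dt/(V₀ − 0.59900 t); integrating gives ln(m/m₀) = −(Q_out/(Q_in−Q_out)) ln(V/V₀).
m = m₀ (V₀/V)^(Q_out/(Q_in−Q_out)) = 55.5 × (18.5/14.888)^(-1.8531) = 37.109 mol.
C = m/V = 37.109/14.888 = 2.4926 mol/m³.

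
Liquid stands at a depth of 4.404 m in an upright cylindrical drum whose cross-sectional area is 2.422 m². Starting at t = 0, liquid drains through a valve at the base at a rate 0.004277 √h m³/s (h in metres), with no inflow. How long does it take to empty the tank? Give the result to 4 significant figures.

2377 s

A dh/dt = −Q_out = −0.004277 √h.
∫ h^(−1/2) dh = −(0.004277/A) ∫ dt, giving 2√h = 2√h₀ − (0.004277/A) t.
Set h = 0: 2√h₀ = (0.004277/A) t_empty ⇒ t_empty = 2A√h₀/0.004277.
t_empty = 2·2.422·√4.404/0.004277 = 4.84400·2.09857/0.004277 = 2376.78 s.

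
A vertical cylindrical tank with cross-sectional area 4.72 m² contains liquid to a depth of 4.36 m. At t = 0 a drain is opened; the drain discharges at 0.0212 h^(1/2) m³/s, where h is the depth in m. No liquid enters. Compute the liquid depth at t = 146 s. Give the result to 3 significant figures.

3.10 m

A dh/dt = −Q_out = −0.0212 √h.
Separate and integrate: 2(√h − √h₀) = −(0.0212/A) t.
√h = √4.36 − 0.0212·146/(2·4.72) = 2.0881 − 0.32788 = 1.7602.
h = 1.7602² = 3.0982 m.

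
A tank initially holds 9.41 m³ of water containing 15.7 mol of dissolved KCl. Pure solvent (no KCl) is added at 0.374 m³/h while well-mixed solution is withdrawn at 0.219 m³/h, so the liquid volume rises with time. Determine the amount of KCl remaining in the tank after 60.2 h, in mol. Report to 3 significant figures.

5.93 mol

Let m(t) be the amount of KCl. Volume: V(t) = V₀ + (Q_in − Q_out) t = 9.41 + 0.15500 t; V(60.2) = 18.741 m³.
Solute balance: dm/dt = 0 − Q_out C = −Q_out m/V(t).
Separate: dm/m = −Q_out dt/V(t) ⇒ ln(m/m₀) = −(Q_out/(Q_in−Q_out)) ln(V/V₀).
m = m₀ (V₀/V)^(Q_out/(Q_in−Q_out)) = 15.7 × (9.41/18.741)^(1.4129) = 5.9314 mol.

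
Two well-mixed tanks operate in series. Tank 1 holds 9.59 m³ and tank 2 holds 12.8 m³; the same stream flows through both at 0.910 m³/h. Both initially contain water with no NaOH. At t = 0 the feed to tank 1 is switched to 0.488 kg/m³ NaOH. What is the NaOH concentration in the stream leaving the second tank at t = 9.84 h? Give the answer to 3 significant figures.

Each tank obeys Vᵢ dCᵢ/dt = Q(Cᵢ₋₁ − Cᵢ), so τᵢ = Vᵢ/Q.
τ₁ = 9.59/0.910 = 10.538 h; τ₂ = 12.8/0.910 = 14.066 h.
Tank 1: C₁ = C_in(1 − e^(−t/τ₁)). Tank 2 (τ₁ ≠ τ₂): C₂ = C_in[1 − (τ₁ e^(−t/τ₁) − τ₂ e^(−t/τ₂))/(τ₁ − τ₂)].
At t = 9.84: e^(−t/τ₁) = 0.39309, e^(−t/τ₂) = 0.49680.
C₂ = 0.488·[1 − (10.538·0.39309 − 14.066·0.49680)/(-3.5275)] = 0.488·0.19334 = 0.094352 kg/m³.

0.0944 kg/m³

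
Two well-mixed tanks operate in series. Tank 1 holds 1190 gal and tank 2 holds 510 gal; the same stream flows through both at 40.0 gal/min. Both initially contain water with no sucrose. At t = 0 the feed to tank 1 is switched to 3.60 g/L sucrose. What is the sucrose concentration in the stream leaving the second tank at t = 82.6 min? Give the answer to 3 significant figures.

Species balance on tank i: dCᵢ/dt = (Cᵢ₋₁ − Cᵢ)/τᵢ with τᵢ = Vᵢ/Q.
τ₁ = 1190/40.0 = 29.750 min; τ₂ = 510/40.0 = 12.750 min.
Tank 1: C₁ = C_in(1 − e^(−t/τ₁)). Tank 2 (τ₁ ≠ τ₂): C₂ = C_in[1 − (τ₁ e^(−t/τ₁) − τ₂ e^(−t/τ₂))/(τ₁ − τ₂)].
At t = 82.6: e^(−t/τ₁) = 0.062258, e^(−t/τ₂) = 0.0015362.
C₂ = 3.60·[1 − (29.750·0.062258 − 12.750·0.0015362)/(17.000)] = 3.60·0.89220 = 3.2119 g/L.

3.21 g/L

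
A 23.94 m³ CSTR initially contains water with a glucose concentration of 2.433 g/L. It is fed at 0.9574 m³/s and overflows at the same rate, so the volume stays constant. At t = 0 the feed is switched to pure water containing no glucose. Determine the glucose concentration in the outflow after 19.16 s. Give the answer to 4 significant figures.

Accumulation = in − out for the solute gives V dC/dt = Q(C_in − C).
Rewrite as dC/dt + C/τ = C_in/τ, τ = V/Q = 25.0052 s.
Solution: C(t) = C_in + (C₀ − C_in) e^(−t/τ).
C(19.16) = 0 + (2.433 − 0)·e^(−19.16/25.0052) = 0 + (2.43300)·0.464757 = 1.13075 g/L.

1.131 g/L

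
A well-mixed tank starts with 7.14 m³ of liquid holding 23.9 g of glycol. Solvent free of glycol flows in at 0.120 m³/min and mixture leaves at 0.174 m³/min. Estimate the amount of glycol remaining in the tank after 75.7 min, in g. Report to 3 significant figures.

Total volume: dV/dt = Q_in − Q_out = -0.054000 m³/min, so V(t) = 7.14 − 0.054000 t and V(75.7) = 3.0522 m³.
No glycol enters, so dm/dt = −Q_out · (m/V).
dm/m = −Q_out dt/(V₀ − 0.054000 t); integrating gives ln(m/m₀) = −(Q_out/(Q_in−Q_out)) ln(V/V₀).
m = m₀ (V₀/V)^(Q_out/(Q_in−Q_out)) = 23.9 × (7.14/3.0522)^(-3.2222) = 1.5457 g.

1.55 g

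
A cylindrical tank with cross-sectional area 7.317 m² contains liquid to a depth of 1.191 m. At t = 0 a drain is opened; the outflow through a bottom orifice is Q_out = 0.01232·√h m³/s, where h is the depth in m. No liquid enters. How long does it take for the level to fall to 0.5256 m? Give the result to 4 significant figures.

435.2 s

Unsteady balance on liquid volume: A dh/dt = −0.01232 √h.
∫ h^(−1/2) dh = −(0.01232/A) ∫ dt, giving 2√h = 2√h₀ − (0.01232/A) t.
t = 2A(√h₀ − √h)/0.01232 = 2·7.317·(√1.191 − √0.5256)/0.01232
  = 14.6340 × (1.09133 − 0.724983) / 0.01232 = 435.156 s.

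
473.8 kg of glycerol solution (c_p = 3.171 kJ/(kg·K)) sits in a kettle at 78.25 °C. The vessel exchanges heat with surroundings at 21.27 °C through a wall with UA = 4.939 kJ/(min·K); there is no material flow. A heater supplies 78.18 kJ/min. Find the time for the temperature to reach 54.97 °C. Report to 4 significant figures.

Lumped-capacitance energy balance: M c_p dT/dt = UA(T_amb − T) + Q̇.
τ = M c_p/UA = 304.195 min; T_ss = T_amb + Q̇/UA = 21.27 + 78.18/4.939 = 37.0991 °C.
T(t) = T_ss + (T₀ − T_ss)e^(−t/τ); set T = 54.97:
t = −τ ln[(T − T_ss)/(T₀ − T_ss)] = −304.195 · ln(0.434277) = 253.721 min.

253.7 min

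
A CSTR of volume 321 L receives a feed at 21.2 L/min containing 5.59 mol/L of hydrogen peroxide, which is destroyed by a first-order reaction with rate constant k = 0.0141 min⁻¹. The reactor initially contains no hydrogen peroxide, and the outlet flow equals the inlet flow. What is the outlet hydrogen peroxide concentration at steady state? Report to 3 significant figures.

4.61 mol/L

Accumulation = in − out − consumed: V dC/dt = Q C_in − Q C − k V C.
Steady state (dC/dt = 0): C_ss = Q C_in/(Q + kV) = C_in/(1 + kV/Q).
C_ss = 21.2·5.59/(21.2 + 0.0141·321) = 118.51/25.726 = 4.6065 mol/L.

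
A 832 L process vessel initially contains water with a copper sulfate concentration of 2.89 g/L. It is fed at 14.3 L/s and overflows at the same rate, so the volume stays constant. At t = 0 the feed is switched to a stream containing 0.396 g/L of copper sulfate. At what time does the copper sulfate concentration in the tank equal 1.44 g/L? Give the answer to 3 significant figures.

50.7 s

Species balance: V dC/dt = Q(C_in − C) ⇒ τ = V/Q = 58.182 s.
C(t) = C_in + (C₀ − C_in) e^(−t/τ). Set C = 1.44 and solve for t:
e^(−t/τ) = (C − C_in)/(C₀ − C_in) = (1.44 − 0.396)/(2.89 − 0.396) = 0.41860
t = −τ ln(…) = 58.182 × 0.87083 = 50.666 s.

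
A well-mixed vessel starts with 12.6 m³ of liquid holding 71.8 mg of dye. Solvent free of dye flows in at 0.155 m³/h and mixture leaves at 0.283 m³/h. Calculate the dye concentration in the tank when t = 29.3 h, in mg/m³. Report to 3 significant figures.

Let m(t) be the amount of dye. Volume: V(t) = V₀ + (Q_in − Q_out) t = 12.6 − 0.12800 t; V(29.3) = 8.8496 m³.
Solute balance: dm/dt = 0 − Q_out C = −Q_out m/V(t).
Separate: dm/m = −Q_out dt/V(t) ⇒ ln(m/m₀) = −(Q_out/(Q_in−Q_out)) ln(V/V₀).
m = m₀ (V₀/V)^(Q_out/(Q_in−Q_out)) = 71.8 × (12.6/8.8496)^(-2.2109) = 32.875 mg.
C = m/V = 32.875/8.8496 = 3.7148 mg/m³.

3.71 mg/m³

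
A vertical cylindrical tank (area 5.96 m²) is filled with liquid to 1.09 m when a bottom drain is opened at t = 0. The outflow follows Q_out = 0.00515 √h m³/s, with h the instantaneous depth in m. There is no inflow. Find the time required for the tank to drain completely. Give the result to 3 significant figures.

2420 s

With no inflow, A dh/dt = −0.00515 √h.
∫ h^(−1/2) dh = −(0.00515/A) ∫ dt, giving 2√h = 2√h₀ − (0.00515/A) t.
Tank is empty when √h = 0: t_empty = 2A√h₀/0.00515.
t_empty = 2·5.96·√1.09/0.00515 = 11.920·1.0440/0.00515 = 2416.5 s.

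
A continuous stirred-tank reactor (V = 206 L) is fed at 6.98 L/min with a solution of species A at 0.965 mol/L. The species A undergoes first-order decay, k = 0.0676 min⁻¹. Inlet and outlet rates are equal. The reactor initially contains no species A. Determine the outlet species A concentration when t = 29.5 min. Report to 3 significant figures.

V dC/dt = Q(C_in − C) − k V C.
This is linear with rate a = Q/V + k = 0.10148 min⁻¹.
C_ss = Q C_in/(Q + kV) = 0.32220 mol/L; C(t) = C_ss + (C₀ − C_ss) e^(−a t).
C(29.5) = 0.32220 + (-0.32220)·e^(−0.10148·29.5) = 0.32220 + (-0.32220)·0.050099 = 0.30605 mol/L.

0.306 mol/L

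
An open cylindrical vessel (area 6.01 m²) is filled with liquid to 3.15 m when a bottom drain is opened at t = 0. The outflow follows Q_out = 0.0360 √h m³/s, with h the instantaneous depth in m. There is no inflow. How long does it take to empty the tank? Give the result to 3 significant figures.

593 s

With no inflow, A dh/dt = −0.0360 √h.
Separate and integrate: 2(√h − √h₀) = −(0.0360/A) t.
Tank is empty when √h = 0: t_empty = 2A√h₀/0.0360.
t_empty = 2·6.01·√3.15/0.0360 = 12.020·1.7748/0.0360 = 592.59 s.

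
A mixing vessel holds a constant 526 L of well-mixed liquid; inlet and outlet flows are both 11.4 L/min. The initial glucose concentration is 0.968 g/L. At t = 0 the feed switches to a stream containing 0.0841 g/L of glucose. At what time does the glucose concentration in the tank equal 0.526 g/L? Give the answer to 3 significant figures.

32.0 min

Transient balance on the dissolved component: V dC/dt = Q(C_in − C), so τ = V/Q = 46.140 min.
C(t) = C_in + (C₀ − C_in) e^(−t/τ). Set C = 0.526 and solve for t:
e^(−t/τ) = (C − C_in)/(C₀ − C_in) = (0.526 − 0.0841)/(0.968 − 0.0841) = 0.49994
t = −τ ln(…) = 46.140 × 0.69326 = 31.987 min.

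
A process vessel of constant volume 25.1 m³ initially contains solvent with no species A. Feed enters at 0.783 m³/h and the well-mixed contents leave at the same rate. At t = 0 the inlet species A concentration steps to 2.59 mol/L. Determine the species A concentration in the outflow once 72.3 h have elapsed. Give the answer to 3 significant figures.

Accumulation = in − out for the solute gives V dC/dt = Q(C_in − C).
So dC/dt = (C_in − C)/τ with τ = V/Q = 25.1/0.783 = 32.056 h.
C approaches C_in exponentially: C(t) = C_in + (C₀ − C_in) e^(−t/τ).
C(72.3) = 2.59 + (0 − 2.59)·e^(−72.3/32.056) = 2.59 + (-2.5900)·0.10483 = 2.3185 mol/L.

2.32 mol/L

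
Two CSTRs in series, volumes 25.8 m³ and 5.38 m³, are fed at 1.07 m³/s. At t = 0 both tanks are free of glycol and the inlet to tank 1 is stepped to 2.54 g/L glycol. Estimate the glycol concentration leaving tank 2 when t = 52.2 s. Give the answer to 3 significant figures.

2.17 g/L

Time constants: τᵢ = Vᵢ/Q for each well-mixed tank.
τ₁ = 25.8/1.07 = 24.112 s; τ₂ = 5.38/1.07 = 5.0280 s.
Tank 1: C₁ = C_in(1 − e^(−t/τ₁)). Tank 2 (τ₁ ≠ τ₂): C₂ = C_in[1 − (τ₁ e^(−t/τ₁) − τ₂ e^(−t/τ₂))/(τ₁ − τ₂)].
At t = 52.2: e^(−t/τ₁) = 0.11476, e^(−t/τ₂) = 3.0992e-05.
C₂ = 2.54·[1 − (24.112·0.11476 − 5.0280·3.0992e-05)/(19.084)] = 2.54·0.85501 = 2.1717 g/L.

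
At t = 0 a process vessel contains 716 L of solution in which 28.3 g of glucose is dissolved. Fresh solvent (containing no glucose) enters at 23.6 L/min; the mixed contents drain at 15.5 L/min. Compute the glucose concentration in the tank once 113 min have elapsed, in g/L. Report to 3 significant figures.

Let m(t) be the amount of glucose. Volume: V(t) = V₀ + (Q_in − Q_out) t = 716 + 8.1000 t; V(113) = 1631.3 L.
Species balance (pure solvent in): dm/dt = −Q_out · m/V(t).
dm/m = −Q_out dt/(V₀ + 8.1000 t); integrating gives ln(m/m₀) = −(Q_out/(Q_in−Q_out)) ln(V/V₀).
m = m₀ (V₀/V)^(Q_out/(Q_in−Q_out)) = 28.3 × (716/1631.3)^(1.9136) = 5.8540 g.
C = m/V = 5.8540/1631.3 = 0.0035885 g/L.

0.00359 g/L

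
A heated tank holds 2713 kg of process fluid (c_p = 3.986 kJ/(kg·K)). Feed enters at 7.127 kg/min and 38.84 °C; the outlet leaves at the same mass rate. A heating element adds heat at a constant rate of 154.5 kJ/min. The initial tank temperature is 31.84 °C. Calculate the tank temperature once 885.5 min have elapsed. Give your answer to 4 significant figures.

43.06 °C

M c_p dT/dt = ṁ c_p (T_in − T) + Q̇.
τ = M/ṁ = 380.665 min; T_ss = T_in + Q̇/(ṁ c_p) = 38.84 + 154.5/(7.127·3.986) = 44.2786 °C.
This is linear first-order; T(t) = T_ss + (T₀ − T_ss) e^(−t/τ).
T(885.5) = 44.2786 + (-12.4386)·e^(−885.5/380.665) = 44.2786 + (-12.4386)·0.0976670 = 43.0637 °C.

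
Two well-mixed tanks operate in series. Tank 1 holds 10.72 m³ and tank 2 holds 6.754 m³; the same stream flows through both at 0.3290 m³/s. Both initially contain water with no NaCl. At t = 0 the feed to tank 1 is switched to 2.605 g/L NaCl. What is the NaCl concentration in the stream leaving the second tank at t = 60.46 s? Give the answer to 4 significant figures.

1.737 g/L

Species balance on tank i: dCᵢ/dt = (Cᵢ₋₁ − Cᵢ)/τᵢ with τᵢ = Vᵢ/Q.
τ₁ = 10.72/0.3290 = 32.5836 s; τ₂ = 6.754/0.3290 = 20.5289 s.
Solving the cascade with C₁(0)=C₂(0)=0 gives C₂(t) = C_in[1 − (τ₁ e^(−t/τ₁) − τ₂ e^(−t/τ₂))/(τ₁ − τ₂)].
At t = 60.46: e^(−t/τ₁) = 0.156369, e^(−t/τ₂) = 0.0525958.
C₂ = 2.605·[1 − (32.5836·0.156369 − 20.5289·0.0525958)/(12.0547)] = 2.605·0.666907 = 1.73729 g/L.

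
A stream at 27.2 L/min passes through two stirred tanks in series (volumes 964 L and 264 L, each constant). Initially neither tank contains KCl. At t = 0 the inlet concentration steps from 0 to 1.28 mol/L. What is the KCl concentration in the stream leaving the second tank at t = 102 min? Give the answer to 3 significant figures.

1.18 mol/L

Each tank obeys Vᵢ dCᵢ/dt = Q(Cᵢ₋₁ − Cᵢ), so τᵢ = Vᵢ/Q.
τ₁ = 964/27.2 = 35.441 min; τ₂ = 264/27.2 = 9.7059 min.
Tank 1: C₁ = C_in(1 − e^(−t/τ₁)). Tank 2 (τ₁ ≠ τ₂): C₂ = C_in[1 − (τ₁ e^(−t/τ₁) − τ₂ e^(−t/τ₂))/(τ₁ − τ₂)].
At t = 102: e^(−t/τ₁) = 0.056247, e^(−t/τ₂) = 2.7287e-05.
C₂ = 1.28·[1 − (35.441·0.056247 − 9.7059·2.7287e-05)/(25.735)] = 1.28·0.92255 = 1.1809 mol/L.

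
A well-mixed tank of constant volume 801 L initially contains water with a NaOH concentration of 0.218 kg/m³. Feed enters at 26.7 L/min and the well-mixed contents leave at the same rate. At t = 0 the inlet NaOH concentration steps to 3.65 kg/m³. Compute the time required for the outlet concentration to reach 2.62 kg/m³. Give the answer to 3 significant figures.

36.1 min

Unsteady species balance (constant V, well mixed): V dC/dt = Q(C_in − C), so τ = V/Q = 30.000 min.
C(t) = C_in + (C₀ − C_in) e^(−t/τ). Set C = 2.62 and solve for t:
e^(−t/τ) = (C − C_in)/(C₀ − C_in) = (2.62 − 3.65)/(0.218 − 3.65) = 0.30012
t = −τ ln(…) = 30.000 × 1.2036 = 36.108 min.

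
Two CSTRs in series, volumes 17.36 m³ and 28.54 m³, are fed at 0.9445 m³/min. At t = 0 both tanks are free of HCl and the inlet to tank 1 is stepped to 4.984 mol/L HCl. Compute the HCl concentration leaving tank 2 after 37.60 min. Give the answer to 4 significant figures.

Species balance on tank i: dCᵢ/dt = (Cᵢ₋₁ − Cᵢ)/τᵢ with τᵢ = Vᵢ/Q.
τ₁ = 17.36/0.9445 = 18.3801 min; τ₂ = 28.54/0.9445 = 30.2170 min.
Tank 1: C₁ = C_in(1 − e^(−t/τ₁)). Tank 2 (τ₁ ≠ τ₂): C₂ = C_in[1 − (τ₁ e^(−t/τ₁) − τ₂ e^(−t/τ₂))/(τ₁ − τ₂)].
At t = 37.60: e^(−t/τ₁) = 0.129291, e^(−t/τ₂) = 0.288134.
C₂ = 4.984·[1 − (18.3801·0.129291 − 30.2170·0.288134)/(-11.8370)] = 4.984·0.465219 = 2.31865 mol/L.

2.319 mol/L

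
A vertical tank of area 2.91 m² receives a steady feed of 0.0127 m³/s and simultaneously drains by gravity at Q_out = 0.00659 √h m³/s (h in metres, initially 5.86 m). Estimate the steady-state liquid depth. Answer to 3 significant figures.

Level balance: A dh/dt = 0.0127 − 0.00659 √h. Setting dh/dt = 0:
Q_in = 0.00659 √h_ss ⇒ √h_ss = 0.0127/0.00659 = 1.9272.
h_ss = 1.9272² = 3.7140 m. (Since h₀ = 5.86 m > h_ss, the level will fall toward this value.)

3.71 m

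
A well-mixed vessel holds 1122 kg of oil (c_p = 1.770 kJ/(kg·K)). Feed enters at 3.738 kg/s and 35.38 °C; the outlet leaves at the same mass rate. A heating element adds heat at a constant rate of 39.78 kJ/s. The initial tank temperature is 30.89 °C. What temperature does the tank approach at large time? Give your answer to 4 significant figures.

Heat balance on the well-mixed liquid: M c_p dT/dt = ṁ c_p (T_in − T) + 39.78.
At steady state dT/dt = 0 ⇒ T_ss = T_in + Q̇/(ṁ c_p) = 35.38 + 39.78/(3.738·1.770) = 41.3925 °C.

41.39 °C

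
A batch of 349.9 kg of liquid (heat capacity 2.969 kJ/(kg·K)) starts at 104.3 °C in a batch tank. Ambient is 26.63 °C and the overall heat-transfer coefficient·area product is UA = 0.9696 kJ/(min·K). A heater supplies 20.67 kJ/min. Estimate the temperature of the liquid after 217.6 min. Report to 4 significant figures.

93.94 °C

Heat balance on the well-mixed liquid: M c_p dT/dt = −UA(T − T_amb) + Q̇.
dT/dt = (T_ss − T)/τ with T_ss = T_amb + Q̇/UA = 26.63 + 20.67/0.9696 = 47.9481 °C, τ = M c_p/UA = 349.9·2.969/0.9696 = 1071.42 min.
This is linear first-order; T(t) = T_ss + (T₀ − T_ss) e^(−t/τ).
T(217.6) = 47.9481 + (56.3519)·0.816201 = 93.9426 °C.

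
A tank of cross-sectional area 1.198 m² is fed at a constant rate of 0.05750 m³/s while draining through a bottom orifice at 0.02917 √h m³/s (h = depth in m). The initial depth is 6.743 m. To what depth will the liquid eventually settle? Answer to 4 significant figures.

3.886 m

Unsteady balance on liquid volume: A dh/dt = Q_in − 0.02917 √h. At steady state dh/dt = 0:
Q_in = 0.02917 √h_ss ⇒ √h_ss = 0.05750/0.02917 = 1.97120.
h_ss = 1.97120² = 3.88564 m. (Since h₀ = 6.743 m > h_ss, the level will fall toward this value.)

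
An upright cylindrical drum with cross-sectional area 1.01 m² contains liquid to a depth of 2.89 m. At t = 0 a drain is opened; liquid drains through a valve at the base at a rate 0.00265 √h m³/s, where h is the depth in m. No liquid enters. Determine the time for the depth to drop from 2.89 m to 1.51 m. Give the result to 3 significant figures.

359 s

A dh/dt = −Q_out = −0.00265 √h.
This is separable: 2 d(√h)/dt = −0.00265/A, so √h = √h₀ − (0.00265/(2A)) t.
t = 2A(√h₀ − √h)/0.00265 = 2·1.01·(√2.89 − √1.51)/0.00265
  = 2.0200 × (1.7000 − 1.2288) / 0.00265 = 359.16 s.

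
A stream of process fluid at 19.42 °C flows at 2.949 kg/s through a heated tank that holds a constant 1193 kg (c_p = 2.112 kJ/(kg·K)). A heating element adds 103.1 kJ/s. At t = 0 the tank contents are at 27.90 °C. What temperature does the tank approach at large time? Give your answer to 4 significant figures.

35.97 °C

Heat balance on the well-mixed liquid: M c_p dT/dt = ṁ c_p (T_in − T) + 103.1.
At steady state dT/dt = 0 ⇒ T_ss = T_in + Q̇/(ṁ c_p) = 19.42 + 103.1/(2.949·2.112) = 35.9735 °C.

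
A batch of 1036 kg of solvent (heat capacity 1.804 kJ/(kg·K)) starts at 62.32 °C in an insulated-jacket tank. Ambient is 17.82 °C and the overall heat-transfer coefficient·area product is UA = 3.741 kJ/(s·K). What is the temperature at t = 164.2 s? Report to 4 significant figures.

Heat balance on the well-mixed liquid: M c_p dT/dt = −UA(T − T_amb).
dT/dt = (T_ss − T)/τ with T_ss = T_amb = 17.8200 °C, τ = M c_p/UA = 1036·1.804/3.741 = 499.584 s.
Solution: T(t) = T_ss + (T₀ − T_ss) e^(−t/τ).
T(164.2) = 17.8200 + (44.5000)·0.719878 = 49.8546 °C.

49.85 °C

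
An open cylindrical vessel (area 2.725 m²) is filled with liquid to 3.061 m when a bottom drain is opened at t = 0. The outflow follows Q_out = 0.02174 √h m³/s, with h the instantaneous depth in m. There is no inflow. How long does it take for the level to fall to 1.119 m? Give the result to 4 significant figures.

Accumulation of liquid (constant cross-section A): A dh/dt = −0.02174 √h.
∫ h^(−1/2) dh = −(0.02174/A) ∫ dt, giving 2√h = 2√h₀ − (0.02174/A) t.
t = 2A(√h₀ − √h)/0.02174 = 2·2.725·(√3.061 − √1.119)/0.02174
  = 5.45000 × (1.74957 − 1.05783) / 0.02174 = 173.413 s.

173.4 s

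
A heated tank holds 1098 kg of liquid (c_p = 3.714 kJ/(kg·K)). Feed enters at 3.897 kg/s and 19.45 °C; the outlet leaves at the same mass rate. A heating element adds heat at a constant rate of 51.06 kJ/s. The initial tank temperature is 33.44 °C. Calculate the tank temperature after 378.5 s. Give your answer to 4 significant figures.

First-law balance (no shaft work): M c_p dT/dt = ṁ c_p (T_in − T) + 51.06.
Rearrange: dT/dt = (T_ss − T)/τ with τ = M/ṁ = 281.755 s and T_ss = T_in + Q̇/(ṁ c_p) = 22.9778 °C.
Integrating: T(t) = T_ss + (T₀ − T_ss) e^(−t/τ).
T(378.5) = 22.9778 + (10.4622)·e^(−378.5/281.755) = 22.9778 + (10.4622)·0.260966 = 25.7081 °C.

25.71 °C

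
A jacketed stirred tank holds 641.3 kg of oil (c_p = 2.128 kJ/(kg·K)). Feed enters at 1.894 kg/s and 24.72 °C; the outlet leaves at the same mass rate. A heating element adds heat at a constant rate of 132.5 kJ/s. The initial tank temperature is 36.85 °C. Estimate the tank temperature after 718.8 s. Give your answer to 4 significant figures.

55.11 °C

Unsteady energy balance on the tank contents: M c_p dT/dt = ṁ c_p (T_in − T) + 132.5.
τ = M/ṁ = 338.596 s; T_ss = T_in + Q̇/(ṁ c_p) = 24.72 + 132.5/(1.894·2.128) = 57.5949 °C.
Integrating: T(t) = T_ss + (T₀ − T_ss) e^(−t/τ).
T(718.8) = 57.5949 + (-20.7449)·e^(−718.8/338.596) = 57.5949 + (-20.7449)·0.119686 = 55.1120 °C.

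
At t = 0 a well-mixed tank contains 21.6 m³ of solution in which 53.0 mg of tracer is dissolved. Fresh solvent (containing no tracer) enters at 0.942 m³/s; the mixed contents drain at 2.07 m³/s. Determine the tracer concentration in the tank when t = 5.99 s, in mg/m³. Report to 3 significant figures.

1.79 mg/m³

Let m(t) be the amount of tracer. Volume: V(t) = V₀ + (Q_in − Q_out) t = 21.6 − 1.1280 t; V(5.99) = 14.843 m³.
Species balance (pure solvent in): dm/dt = −Q_out · m/V(t).
dm/m = −Q_out dt/(V₀ − 1.1280 t); integrating gives ln(m/m₀) = −(Q_out/(Q_in−Q_out)) ln(V/V₀).
m = m₀ (V₀/V)^(Q_out/(Q_in−Q_out)) = 53.0 × (21.6/14.843)^(-1.8351) = 26.625 mg.
C = m/V = 26.625/14.843 = 1.7938 mg/m³.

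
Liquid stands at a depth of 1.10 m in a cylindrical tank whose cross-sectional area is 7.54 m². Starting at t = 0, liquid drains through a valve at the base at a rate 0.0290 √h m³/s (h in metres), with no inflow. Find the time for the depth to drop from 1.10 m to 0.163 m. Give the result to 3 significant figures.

With no inflow, A dh/dt = −0.0290 √h.
Separate and integrate: 2(√h − √h₀) = −(0.0290/A) t.
t = 2A(√h₀ − √h)/0.0290 = 2·7.54·(√1.10 − √0.163)/0.0290
  = 15.080 × (1.0488 − 0.40373) / 0.0290 = 335.44 s.

335 s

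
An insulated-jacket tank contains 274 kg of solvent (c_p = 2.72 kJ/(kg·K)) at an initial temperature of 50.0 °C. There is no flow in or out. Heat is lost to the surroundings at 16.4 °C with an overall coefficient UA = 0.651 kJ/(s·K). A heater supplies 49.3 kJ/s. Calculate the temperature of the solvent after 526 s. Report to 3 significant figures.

65.5 °C

Lumped-capacitance energy balance: M c_p dT/dt = UA(T_amb − T) + Q̇.
dT/dt = (T_ss − T)/τ with T_ss = T_amb + Q̇/UA = 16.4 + 49.3/0.651 = 92.130 °C, τ = M c_p/UA = 274·2.72/0.651 = 1144.8 s.
Solution: T(t) = T_ss + (T₀ − T_ss) e^(−t/τ).
T(526) = 92.130 + (-42.130)·0.63162 = 65.520 °C.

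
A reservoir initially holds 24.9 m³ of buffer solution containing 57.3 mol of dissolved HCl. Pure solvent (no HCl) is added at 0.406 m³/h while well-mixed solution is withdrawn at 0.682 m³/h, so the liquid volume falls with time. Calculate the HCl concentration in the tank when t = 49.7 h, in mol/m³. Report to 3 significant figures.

Let m(t) be the amount of HCl. Volume: V(t) = V₀ + (Q_in − Q_out) t = 24.9 − 0.27600 t; V(49.7) = 11.183 m³.
Solute balance: dm/dt = 0 − Q_out C = −Q_out m/V(t).
dm/m = −Q_out dt/(V₀ − 0.27600 t); integrating gives ln(m/m₀) = −(Q_out/(Q_in−Q_out)) ln(V/V₀).
m = m₀ (V₀/V)^(Q_out/(Q_in−Q_out)) = 57.3 × (24.9/11.183)^(-2.4710) = 7.9270 mol.
C = m/V = 7.9270/11.183 = 0.70886 mol/m³.

0.709 mol/m³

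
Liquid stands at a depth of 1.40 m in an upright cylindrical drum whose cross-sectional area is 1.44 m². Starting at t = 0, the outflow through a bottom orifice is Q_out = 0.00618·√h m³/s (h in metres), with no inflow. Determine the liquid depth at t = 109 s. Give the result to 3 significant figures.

0.901 m

With no inflow, A dh/dt = −0.00618 √h.
This is separable: 2 d(√h)/dt = −0.00618/A, so √h = √h₀ − (0.00618/(2A)) t.
√h = √1.40 − 0.00618·109/(2·1.44) = 1.1832 − 0.23390 = 0.94932.
h = 0.94932² = 0.90121 m.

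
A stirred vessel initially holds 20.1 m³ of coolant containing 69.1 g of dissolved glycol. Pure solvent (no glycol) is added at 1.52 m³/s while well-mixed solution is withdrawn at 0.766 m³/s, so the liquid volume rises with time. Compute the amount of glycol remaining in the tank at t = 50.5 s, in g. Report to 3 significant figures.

Total volume: dV/dt = Q_in − Q_out = 0.75400 m³/s, so V(t) = 20.1 + 0.75400 t and V(50.5) = 58.177 m³.
No glycol enters, so dm/dt = −Q_out · (m/V).
Separate: dm/m = −Q_out dt/V(t) ⇒ ln(m/m₀) = −(Q_out/(Q_in−Q_out)) ln(V/V₀).
m = m₀ (V₀/V)^(Q_out/(Q_in−Q_out)) = 69.1 × (20.1/58.177)^(1.0159) = 23.473 g.

23.5 g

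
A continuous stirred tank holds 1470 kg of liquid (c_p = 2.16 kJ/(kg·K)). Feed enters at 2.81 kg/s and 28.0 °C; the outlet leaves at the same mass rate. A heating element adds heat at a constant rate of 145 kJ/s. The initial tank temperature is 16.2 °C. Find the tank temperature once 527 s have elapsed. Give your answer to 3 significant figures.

M c_p dT/dt = ṁ c_p (T_in − T) + Q̇.
τ = M/ṁ = 523.13 s; T_ss = T_in + Q̇/(ṁ c_p) = 28.0 + 145/(2.81·2.16) = 51.890 °C.
T approaches T_ss exponentially: T(t) = T_ss + (T₀ − T_ss) e^(−t/τ).
T(527) = 51.890 + (-35.690)·e^(−527/523.13) = 51.890 + (-35.690)·0.36517 = 38.857 °C.

38.9 °C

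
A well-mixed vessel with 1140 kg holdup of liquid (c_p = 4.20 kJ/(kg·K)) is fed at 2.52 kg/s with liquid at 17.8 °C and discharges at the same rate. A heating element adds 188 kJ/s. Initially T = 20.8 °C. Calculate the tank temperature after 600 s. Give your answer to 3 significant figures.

31.6 °C

Energy balance: M c_p dT/dt = ṁ c_p (T_in − T) + 188.
Rearrange: dT/dt = (T_ss − T)/τ with τ = M/ṁ = 452.38 s and T_ss = T_in + Q̇/(ṁ c_p) = 35.563 °C.
Solution: T(t) = T_ss + (T₀ − T_ss) e^(−t/τ).
T(600) = 35.563 + (-14.763)·e^(−600/452.38) = 35.563 + (-14.763)·0.26545 = 31.644 °C.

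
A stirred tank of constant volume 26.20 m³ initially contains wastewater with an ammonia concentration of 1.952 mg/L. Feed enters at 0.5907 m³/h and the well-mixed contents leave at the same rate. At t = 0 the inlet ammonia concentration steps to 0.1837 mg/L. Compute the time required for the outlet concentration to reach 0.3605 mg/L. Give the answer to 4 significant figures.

102.1 h

Accumulation = in − out for the solute gives V dC/dt = Q(C_in − C), so τ = V/Q = 44.3542 h.
C(t) = C_in + (C₀ − C_in) e^(−t/τ). Set C = 0.3605 and solve for t:
e^(−t/τ) = (C − C_in)/(C₀ − C_in) = (0.3605 − 0.1837)/(1.952 − 0.1837) = 0.0999830
t = −τ ln(…) = 44.3542 × 2.30275 = 102.137 h.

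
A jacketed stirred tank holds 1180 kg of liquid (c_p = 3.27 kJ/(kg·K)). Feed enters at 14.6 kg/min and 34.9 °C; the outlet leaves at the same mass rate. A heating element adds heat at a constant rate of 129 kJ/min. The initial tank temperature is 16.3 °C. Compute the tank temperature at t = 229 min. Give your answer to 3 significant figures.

First-law balance (no shaft work): M c_p dT/dt = ṁ c_p (T_in − T) + 129.
τ = M/ṁ = 80.822 min; T_ss = T_in + Q̇/(ṁ c_p) = 34.9 + 129/(14.6·3.27) = 37.602 °C.
This is linear first-order; T(t) = T_ss + (T₀ − T_ss) e^(−t/τ).
T(229) = 37.602 + (-21.302)·e^(−229/80.822) = 37.602 + (-21.302)·0.058813 = 36.349 °C.

36.3 °C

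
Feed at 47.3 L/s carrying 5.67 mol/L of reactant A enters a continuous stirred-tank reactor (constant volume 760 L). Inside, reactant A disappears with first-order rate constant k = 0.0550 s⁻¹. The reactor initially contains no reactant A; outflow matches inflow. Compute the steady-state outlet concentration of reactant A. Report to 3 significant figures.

3.01 mol/L

V dC/dt = Q(C_in − C) − k V C.
At steady state: 0 = Q C_in − (Q + kV) C_ss, so C_ss = Q C_in/(Q + kV).
C_ss = 47.3·5.67/(47.3 + 0.0550·760) = 268.19/89.100 = 3.0100 mol/L.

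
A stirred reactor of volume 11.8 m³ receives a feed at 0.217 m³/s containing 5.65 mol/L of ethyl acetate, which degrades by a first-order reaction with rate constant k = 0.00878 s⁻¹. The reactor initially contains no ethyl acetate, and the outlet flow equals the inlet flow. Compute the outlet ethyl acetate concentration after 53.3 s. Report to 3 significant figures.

V dC/dt = Q(C_in − C) − k V C.
dC/dt = (Q/V) C_in − (Q/V + k) C; effective rate a = Q/V + k = 0.018390 + 0.00878 = 0.027170 s⁻¹.
C_ss = Q C_in/(Q + kV) = 3.8242 mol/L; C(t) = C_ss + (C₀ − C_ss) e^(−a t).
C(53.3) = 3.8242 + (-3.8242)·e^(−0.027170·53.3) = 3.8242 + (-3.8242)·0.23500 = 2.9255 mol/L.

2.93 mol/L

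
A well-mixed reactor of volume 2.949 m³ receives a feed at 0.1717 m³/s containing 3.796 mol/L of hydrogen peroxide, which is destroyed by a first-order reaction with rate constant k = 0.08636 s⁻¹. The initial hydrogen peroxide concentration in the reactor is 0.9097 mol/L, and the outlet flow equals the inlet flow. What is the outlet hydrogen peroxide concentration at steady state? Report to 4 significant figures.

Accumulation = in − out − consumed: V dC/dt = Q C_in − Q C − k V C.
At steady state: 0 = Q C_in − (Q + kV) C_ss, so C_ss = Q C_in/(Q + kV).
C_ss = 0.1717·3.796/(0.1717 + 0.08636·2.949) = 0.651773/0.426376 = 1.52864 mol/L.

1.529 mol/L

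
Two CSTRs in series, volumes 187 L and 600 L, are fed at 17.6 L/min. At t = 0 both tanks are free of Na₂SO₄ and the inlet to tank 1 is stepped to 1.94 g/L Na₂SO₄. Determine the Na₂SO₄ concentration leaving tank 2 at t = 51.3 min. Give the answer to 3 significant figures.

1.32 g/L

Time constants: τᵢ = Vᵢ/Q for each well-mixed tank.
τ₁ = 187/17.6 = 10.625 min; τ₂ = 600/17.6 = 34.091 min.
Tank 1: C₁ = C_in(1 − e^(−t/τ₁)). Tank 2 (τ₁ ≠ τ₂): C₂ = C_in[1 − (τ₁ e^(−t/τ₁) − τ₂ e^(−t/τ₂))/(τ₁ − τ₂)].
At t = 51.3: e^(−t/τ₁) = 0.0080006, e^(−t/τ₂) = 0.22206.
C₂ = 1.94·[1 − (10.625·0.0080006 − 34.091·0.22206)/(-23.466)] = 1.94·0.68101 = 1.3212 g/L.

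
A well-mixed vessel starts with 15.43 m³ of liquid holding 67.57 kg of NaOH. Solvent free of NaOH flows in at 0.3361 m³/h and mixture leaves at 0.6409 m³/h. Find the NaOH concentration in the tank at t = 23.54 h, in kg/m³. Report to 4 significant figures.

Total volume: dV/dt = Q_in − Q_out = -0.304800 m³/h, so V(t) = 15.43 − 0.304800 t and V(23.54) = 8.25501 m³.
Solute balance: dm/dt = 0 − Q_out C = −Q_out m/V(t).
dm/m = −Q_out dt/(V₀ − 0.304800 t); integrating gives ln(m/m₀) = −(Q_out/(Q_in−Q_out)) ln(V/V₀).
m = m₀ (V₀/V)^(Q_out/(Q_in−Q_out)) = 67.57 × (15.43/8.25501)^(-2.10269) = 18.1368 kg.
C = m/V = 18.1368/8.25501 = 2.19707 kg/m³.

2.197 kg/m³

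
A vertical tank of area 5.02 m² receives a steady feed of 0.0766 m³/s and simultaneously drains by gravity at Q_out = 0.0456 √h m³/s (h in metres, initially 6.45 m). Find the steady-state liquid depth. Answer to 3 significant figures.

A dh/dt = Q_in − 0.0456 √h. Steady state requires inflow = outflow:
Q_in = 0.0456 √h_ss ⇒ √h_ss = 0.0766/0.0456 = 1.6798.
h_ss = 1.6798² = 2.8218 m. (Since h₀ = 6.45 m > h_ss, the level will fall toward this value.)

2.82 m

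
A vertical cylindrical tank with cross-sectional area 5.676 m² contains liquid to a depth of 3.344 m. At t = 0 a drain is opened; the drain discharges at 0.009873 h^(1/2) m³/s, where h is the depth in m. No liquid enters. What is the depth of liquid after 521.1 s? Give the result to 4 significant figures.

Volume balance on the tank: A dh/dt = −0.009873 √h.
∫ h^(−1/2) dh = −(0.009873/A) ∫ dt, giving 2√h = 2√h₀ − (0.009873/A) t.
√h = √3.344 − 0.009873·521.1/(2·5.676) = 1.82866 − 0.453208 = 1.37545.
h = 1.37545² = 1.89187 m.

1.892 m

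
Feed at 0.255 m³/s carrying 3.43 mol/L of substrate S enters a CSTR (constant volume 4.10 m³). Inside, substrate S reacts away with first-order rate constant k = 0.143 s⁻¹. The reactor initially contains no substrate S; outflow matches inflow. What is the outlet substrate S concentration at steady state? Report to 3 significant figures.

1.04 mol/L

V dC/dt = Q(C_in − C) − k V C.
Steady state (dC/dt = 0): C_ss = Q C_in/(Q + kV) = C_in/(1 + kV/Q).
C_ss = 0.255·3.43/(0.255 + 0.143·4.10) = 0.87465/0.84130 = 1.0396 mol/L.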